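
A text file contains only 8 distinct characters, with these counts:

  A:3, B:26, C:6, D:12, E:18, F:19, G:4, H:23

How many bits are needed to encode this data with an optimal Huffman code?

Build the Huffman tree bottom-up:
combine A(3), G(4) → 7
combine C(6), 7 → 13
combine D(12), 13 → 25
combine E(18), F(19) → 37
combine H(23), 25 → 48
combine B(26), 37 → 63
combine 48, 63 → 111
The encoded length is the sum of every internal node's weight: 7 + 13 + 25 + 37 + 48 + 63 + 111 = 304 bits.

304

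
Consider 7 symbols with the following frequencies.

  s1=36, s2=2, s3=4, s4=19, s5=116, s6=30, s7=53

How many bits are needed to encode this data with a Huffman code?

Build the Huffman tree bottom-up:
combine s2(2), s3(4) → 6
combine 6, s4(19) → 25
combine 25, s6(30) → 55
combine s1(36), s7(53) → 89
combine 55, 89 → 144
combine s5(116), 144 → 260
Total encoded bits = sum of merged weights = 6 + 25 + 55 + 89 + 144 + 260 = 579.

579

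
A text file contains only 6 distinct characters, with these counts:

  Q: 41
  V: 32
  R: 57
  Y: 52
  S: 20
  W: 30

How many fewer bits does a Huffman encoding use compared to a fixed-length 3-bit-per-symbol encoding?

109

Fixed-length: 3 bits × 232 symbols = 696 bits.
Huffman merges:
combine S(20), W(30) → 50
combine V(32), Q(41) → 73
combine 50, Y(52) → 102
combine R(57), 73 → 130
combine 102, 130 → 232
Huffman total = 50 + 73 + 102 + 130 + 232 = 587 bits.
Saving = 696 − 587 = 109 bits.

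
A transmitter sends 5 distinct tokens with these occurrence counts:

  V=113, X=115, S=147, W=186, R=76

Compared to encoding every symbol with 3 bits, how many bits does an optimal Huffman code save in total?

448

Fixed-length: 3 bits × 637 symbols = 1911 bits.
Huffman merges:
combine R(76), V(113) → 189
combine X(115), S(147) → 262
combine W(186), 189 → 375
combine 262, 375 → 637
Huffman total = 189 + 262 + 375 + 637 = 1463 bits.
Saving = 1911 − 1463 = 448 bits.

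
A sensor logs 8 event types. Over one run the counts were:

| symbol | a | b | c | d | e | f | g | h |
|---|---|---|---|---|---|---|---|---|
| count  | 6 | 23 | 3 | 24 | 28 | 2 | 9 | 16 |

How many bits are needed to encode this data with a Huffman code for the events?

294

Merge the two smallest weights repeatedly:
combine f(2), c(3) → 5
combine 5, a(6) → 11
combine g(9), 11 → 20
combine h(16), 20 → 36
combine b(23), d(24) → 47
combine e(28), 36 → 64
combine 47, 64 → 111
Total encoded bits = sum of merged weights = 5 + 11 + 20 + 36 + 47 + 64 + 111 = 294.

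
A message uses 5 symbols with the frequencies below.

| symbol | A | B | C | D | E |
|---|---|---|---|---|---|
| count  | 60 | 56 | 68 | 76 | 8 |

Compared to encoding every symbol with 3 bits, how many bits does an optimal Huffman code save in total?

204

Fixed-length: 3 bits × 268 symbols = 804 bits.
Huffman merges:
merge E(8) and B(56): 64
merge A(60) and 64: 124
merge C(68) and D(76): 144
merge 124 and 144: 268
Huffman total = 64 + 124 + 144 + 268 = 600 bits.
Saving = 804 − 600 = 204 bits.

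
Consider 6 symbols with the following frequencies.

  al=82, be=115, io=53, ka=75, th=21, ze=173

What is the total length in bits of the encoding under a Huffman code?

Greedily combine the two least-frequent nodes:
merge th(21) and io(53): 74
merge 74 and ka(75): 149
merge al(82) and be(115): 197
merge 149 and ze(173): 322
merge 197 and 322: 519
The encoded length is the sum of every internal node's weight: 74 + 149 + 197 + 322 + 519 = 1261 bits.

1261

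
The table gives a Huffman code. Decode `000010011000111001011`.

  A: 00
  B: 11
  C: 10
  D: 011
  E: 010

AACDADCEB

Read left to right; each codeword is recognised as soon as it completes (prefix code):
  00→A | 00→A | 10→C | 011→D | 00→A | 011→D | 10→C | 010→E | 11→B
Decoded message: AACDADCEB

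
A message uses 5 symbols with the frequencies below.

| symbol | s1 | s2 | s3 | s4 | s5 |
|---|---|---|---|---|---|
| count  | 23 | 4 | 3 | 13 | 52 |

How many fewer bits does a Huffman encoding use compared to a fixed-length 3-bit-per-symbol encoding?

120

Fixed-length: 3 bits × 95 symbols = 285 bits.
Huffman merges:
combine s3(3), s2(4) → 7
combine 7, s4(13) → 20
combine 20, s1(23) → 43
combine 43, s5(52) → 95
Huffman total = 7 + 20 + 43 + 95 = 165 bits.
Saving = 285 − 165 = 120 bits.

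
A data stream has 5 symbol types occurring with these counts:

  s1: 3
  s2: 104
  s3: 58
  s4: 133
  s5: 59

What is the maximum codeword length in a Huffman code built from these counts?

4

Merge the two lowest-weight nodes at each step:
s1(3) + s3(58) → 61
s5(59) + 61 → 120
s2(104) + 120 → 224
s4(133) + 224 → 357
Maximum depth reached is 4.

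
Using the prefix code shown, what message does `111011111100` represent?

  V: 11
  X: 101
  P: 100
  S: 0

VXVVP

Read left to right; each codeword is recognised as soon as it completes (prefix code):
  11→V | 101→X | 11→V | 11→V | 100→P
Decoded message: VXVVP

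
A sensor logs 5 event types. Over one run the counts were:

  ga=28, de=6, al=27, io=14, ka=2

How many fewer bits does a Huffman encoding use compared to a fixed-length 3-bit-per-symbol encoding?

75

Fixed-length: 3 bits × 77 symbols = 231 bits.
Huffman merges:
combine ka(2), de(6) → 8
combine 8, io(14) → 22
combine 22, al(27) → 49
combine ga(28), 49 → 77
Huffman total = 8 + 22 + 49 + 77 = 156 bits.
Saving = 231 − 156 = 75 bits.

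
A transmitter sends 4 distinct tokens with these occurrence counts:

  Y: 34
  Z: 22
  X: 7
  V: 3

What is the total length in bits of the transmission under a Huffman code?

108

Greedily combine the two least-frequent nodes:
V(3) + X(7) → 10
10 + Z(22) → 32
32 + Y(34) → 66
Each symbol's bit-cost is frequency × depth; summing gives 108 bits (equivalently 10 + 32 + 66).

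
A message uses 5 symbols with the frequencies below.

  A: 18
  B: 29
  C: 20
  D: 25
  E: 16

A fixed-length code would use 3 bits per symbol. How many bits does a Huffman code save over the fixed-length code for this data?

Fixed-length: 3 bits × 108 symbols = 324 bits.
Huffman merges:
combine E(16), A(18) → 34
combine C(20), D(25) → 45
combine B(29), 34 → 63
combine 45, 63 → 108
Huffman total = 34 + 45 + 63 + 108 = 250 bits.
Saving = 324 − 250 = 74 bits.

74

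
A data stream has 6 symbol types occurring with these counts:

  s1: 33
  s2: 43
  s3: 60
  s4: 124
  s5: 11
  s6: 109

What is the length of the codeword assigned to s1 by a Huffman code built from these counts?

Huffman merges, smallest pair first:
s5(11) + s1(33) → 44
s2(43) + 44 → 87
s3(60) + 87 → 147
s6(109) + s4(124) → 233
147 + 233 → 380
The subtree containing s1 is merged 4 times, so code length = 4.

4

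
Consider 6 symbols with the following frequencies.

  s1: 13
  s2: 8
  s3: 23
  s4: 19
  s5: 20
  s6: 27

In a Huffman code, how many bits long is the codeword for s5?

3

Repeatedly merge the two smallest:
s2(8) + s1(13) → 21
s4(19) + s5(20) → 39
21 + s3(23) → 44
s6(27) + 39 → 66
44 + 66 → 110
s5's leaf is at depth 3, giving a 3-bit codeword.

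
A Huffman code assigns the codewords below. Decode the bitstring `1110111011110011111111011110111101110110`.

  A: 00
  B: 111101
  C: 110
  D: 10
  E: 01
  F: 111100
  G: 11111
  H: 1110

Read left to right; each codeword is recognised as soon as it completes (prefix code):
  1110→H | 1110→H | 111100→F | 11111→G | 1110→H | 111101→B | 1110→H | 1110→H | 110→C
Decoded message: HHFGHBHHC

HHFGHBHHC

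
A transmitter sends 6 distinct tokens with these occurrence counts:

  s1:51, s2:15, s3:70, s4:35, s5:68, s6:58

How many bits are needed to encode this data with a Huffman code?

Greedily combine the two least-frequent nodes:
s2(15) + s4(35) → 50
50 + s1(51) → 101
s6(58) + s5(68) → 126
s3(70) + 101 → 171
126 + 171 → 297
The encoded length is the sum of every internal node's weight: 50 + 101 + 126 + 171 + 297 = 745 bits.

745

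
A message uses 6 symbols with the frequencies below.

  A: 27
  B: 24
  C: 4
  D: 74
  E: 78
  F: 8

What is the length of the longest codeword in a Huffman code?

Merge the two lowest-weight nodes at each step:
merge C(4) and F(8): 12
merge 12 and B(24): 36
merge A(27) and 36: 63
merge 63 and D(74): 137
merge E(78) and 137: 215
The first pair merged (C, F) ends up deepest, at depth 5.

5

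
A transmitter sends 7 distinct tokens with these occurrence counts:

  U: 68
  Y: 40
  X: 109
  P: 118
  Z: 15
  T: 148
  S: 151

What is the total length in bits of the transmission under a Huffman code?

1703

Greedily combine the two least-frequent nodes:
Z(15) + Y(40) → 55
55 + U(68) → 123
X(109) + P(118) → 227
123 + T(148) → 271
S(151) + 227 → 378
271 + 378 → 649
Each symbol's bit-cost is frequency × depth; summing gives 1703 bits (equivalently 55 + 123 + 227 + 271 + 378 + 649).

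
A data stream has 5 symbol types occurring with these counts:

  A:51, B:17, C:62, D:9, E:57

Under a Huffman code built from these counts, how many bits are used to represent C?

2

Repeatedly merge the two smallest:
combine D(9), B(17) → 26
combine 26, A(51) → 77
combine E(57), C(62) → 119
combine 77, 119 → 196
C's leaf is at depth 2, giving a 2-bit codeword.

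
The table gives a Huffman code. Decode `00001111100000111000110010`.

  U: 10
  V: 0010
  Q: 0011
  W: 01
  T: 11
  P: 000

Read left to right; each codeword is recognised as soon as it completes (prefix code):
  000→P | 01→W | 11→T | 11→T | 000→P | 0011→Q | 10→U | 0011→Q | 0010→V
Decoded message: PWTTPQUQV

PWTTPQUQV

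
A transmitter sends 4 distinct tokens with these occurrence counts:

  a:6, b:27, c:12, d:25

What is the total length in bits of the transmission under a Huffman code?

Build the Huffman tree bottom-up:
combine a(6), c(12) → 18
combine 18, d(25) → 43
combine b(27), 43 → 70
The encoded length is the sum of every internal node's weight: 18 + 43 + 70 = 131 bits.

131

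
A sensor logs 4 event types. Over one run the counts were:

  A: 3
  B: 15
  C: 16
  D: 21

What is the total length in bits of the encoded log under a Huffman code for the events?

Build the Huffman tree bottom-up:
merge A(3) and B(15): 18
merge C(16) and 18: 34
merge D(21) and 34: 55
The encoded length is the sum of every internal node's weight: 18 + 34 + 55 = 107 bits.

107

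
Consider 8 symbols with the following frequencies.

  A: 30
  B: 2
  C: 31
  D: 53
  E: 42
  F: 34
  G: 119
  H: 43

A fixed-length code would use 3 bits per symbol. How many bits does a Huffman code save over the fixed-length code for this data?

87

Fixed-length: 3 bits × 354 symbols = 1062 bits.
Huffman merges:
B(2) + A(30) → 32
C(31) + 32 → 63
F(34) + E(42) → 76
H(43) + D(53) → 96
63 + 76 → 139
96 + G(119) → 215
139 + 215 → 354
Huffman total = 32 + 63 + 76 + 96 + 139 + 215 + 354 = 975 bits.
Saving = 1062 − 975 = 87 bits.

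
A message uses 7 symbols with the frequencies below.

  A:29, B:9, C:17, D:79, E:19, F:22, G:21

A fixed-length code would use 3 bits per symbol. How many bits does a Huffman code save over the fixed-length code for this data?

92

Fixed-length: 3 bits × 196 symbols = 588 bits.
Huffman merges:
B(9) + C(17) → 26
E(19) + G(21) → 40
F(22) + 26 → 48
A(29) + 40 → 69
48 + 69 → 117
D(79) + 117 → 196
Huffman total = 26 + 40 + 48 + 69 + 117 + 196 = 496 bits.
Saving = 588 − 496 = 92 bits.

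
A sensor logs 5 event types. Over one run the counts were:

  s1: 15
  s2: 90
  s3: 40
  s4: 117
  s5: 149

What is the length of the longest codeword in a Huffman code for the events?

Merge the two lowest-weight nodes at each step:
s1(15) + s3(40) → 55
55 + s2(90) → 145
s4(117) + 145 → 262
s5(149) + 262 → 411
The rarest symbols sit at the bottom; the longest codeword is 4 bits.

4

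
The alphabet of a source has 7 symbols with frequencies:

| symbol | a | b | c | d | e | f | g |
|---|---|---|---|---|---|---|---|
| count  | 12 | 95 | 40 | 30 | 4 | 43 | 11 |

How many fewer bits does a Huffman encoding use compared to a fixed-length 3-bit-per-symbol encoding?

148

Fixed-length: 3 bits × 235 symbols = 705 bits.
Huffman merges:
e(4) + g(11) → 15
a(12) + 15 → 27
27 + d(30) → 57
c(40) + f(43) → 83
57 + 83 → 140
b(95) + 140 → 235
Huffman total = 15 + 27 + 57 + 83 + 140 + 235 = 557 bits.
Saving = 705 − 557 = 148 bits.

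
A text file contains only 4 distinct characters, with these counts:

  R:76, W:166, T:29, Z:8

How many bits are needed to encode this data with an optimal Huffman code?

429

Merge the two smallest weights repeatedly:
combine Z(8), T(29) → 37
combine 37, R(76) → 113
combine 113, W(166) → 279
The encoded length is the sum of every internal node's weight: 37 + 113 + 279 = 429 bits.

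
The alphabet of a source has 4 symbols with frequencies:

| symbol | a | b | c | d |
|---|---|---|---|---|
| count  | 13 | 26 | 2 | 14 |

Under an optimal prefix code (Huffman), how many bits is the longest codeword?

3

Merge the two lowest-weight nodes at each step:
c(2) + a(13) → 15
d(14) + 15 → 29
b(26) + 29 → 55
Maximum depth reached is 3.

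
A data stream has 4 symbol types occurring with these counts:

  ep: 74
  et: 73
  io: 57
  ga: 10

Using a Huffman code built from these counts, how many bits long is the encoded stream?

Build the Huffman tree bottom-up:
merge ga(10) and io(57): 67
merge 67 and et(73): 140
merge ep(74) and 140: 214
Each symbol's bit-cost is frequency × depth; summing gives 421 bits (equivalently 67 + 140 + 214).

421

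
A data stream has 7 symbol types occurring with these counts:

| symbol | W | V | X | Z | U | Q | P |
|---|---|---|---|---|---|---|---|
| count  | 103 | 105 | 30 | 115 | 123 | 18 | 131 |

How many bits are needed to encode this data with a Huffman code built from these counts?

1669

Merge the two smallest weights repeatedly:
merge Q(18) and X(30): 48
merge 48 and W(103): 151
merge V(105) and Z(115): 220
merge U(123) and P(131): 254
merge 151 and 220: 371
merge 254 and 371: 625
Each symbol's bit-cost is frequency × depth; summing gives 1669 bits (equivalently 48 + 151 + 220 + 254 + 371 + 625).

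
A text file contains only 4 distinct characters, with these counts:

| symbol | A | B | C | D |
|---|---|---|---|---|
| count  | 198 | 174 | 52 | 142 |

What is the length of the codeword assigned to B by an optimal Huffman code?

2

Build the tree from the bottom:
merge C(52) and D(142): 194
merge B(174) and 194: 368
merge A(198) and 368: 566
The subtree containing B is merged 2 times, so code length = 2.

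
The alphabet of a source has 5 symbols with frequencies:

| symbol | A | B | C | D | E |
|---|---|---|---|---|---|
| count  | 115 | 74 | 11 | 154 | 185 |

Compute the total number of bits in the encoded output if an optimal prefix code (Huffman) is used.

Build the Huffman tree bottom-up:
merge C(11) and B(74): 85
merge 85 and A(115): 200
merge D(154) and E(185): 339
merge 200 and 339: 539
Total encoded bits = sum of merged weights = 85 + 200 + 339 + 539 = 1163.

1163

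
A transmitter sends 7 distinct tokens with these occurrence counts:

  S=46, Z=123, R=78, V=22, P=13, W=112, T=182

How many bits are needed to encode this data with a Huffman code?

Merge the two smallest weights repeatedly:
combine P(13), V(22) → 35
combine 35, S(46) → 81
combine R(78), 81 → 159
combine W(112), Z(123) → 235
combine 159, T(182) → 341
combine 235, 341 → 576
The encoded length is the sum of every internal node's weight: 35 + 81 + 159 + 235 + 341 + 576 = 1427 bits.

1427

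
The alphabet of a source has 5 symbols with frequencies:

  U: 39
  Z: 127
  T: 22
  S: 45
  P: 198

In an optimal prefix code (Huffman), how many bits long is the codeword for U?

Build the tree from the bottom:
combine T(22), U(39) → 61
combine S(45), 61 → 106
combine 106, Z(127) → 233
combine P(198), 233 → 431
U's leaf is at depth 4, giving a 4-bit codeword.

4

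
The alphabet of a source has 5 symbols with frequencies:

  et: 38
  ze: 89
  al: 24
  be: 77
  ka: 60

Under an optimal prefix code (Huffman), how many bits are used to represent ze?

Build the tree from the bottom:
merge al(24) and et(38): 62
merge ka(60) and 62: 122
merge be(77) and ze(89): 166
merge 122 and 166: 288
ze's leaf is at depth 2, giving a 2-bit codeword.

2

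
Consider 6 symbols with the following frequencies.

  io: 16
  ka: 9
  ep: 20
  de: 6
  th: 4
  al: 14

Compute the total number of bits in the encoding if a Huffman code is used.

Build the Huffman tree bottom-up:
combine th(4), de(6) → 10
combine ka(9), 10 → 19
combine al(14), io(16) → 30
combine 19, ep(20) → 39
combine 30, 39 → 69
Total encoded bits = sum of merged weights = 10 + 19 + 30 + 39 + 69 = 167.

167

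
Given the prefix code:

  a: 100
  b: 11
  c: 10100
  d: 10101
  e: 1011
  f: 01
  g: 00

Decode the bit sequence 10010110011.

Read left to right; each codeword is recognised as soon as it completes (prefix code):
  100→a | 1011→e | 00→g | 11→b
Decoded message: aegb

aegb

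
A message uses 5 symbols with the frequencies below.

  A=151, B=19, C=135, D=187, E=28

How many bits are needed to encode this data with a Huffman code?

Greedily combine the two least-frequent nodes:
combine B(19), E(28) → 47
combine 47, C(135) → 182
combine A(151), 182 → 333
combine D(187), 333 → 520
Total encoded bits = sum of merged weights = 47 + 182 + 333 + 520 = 1082.

1082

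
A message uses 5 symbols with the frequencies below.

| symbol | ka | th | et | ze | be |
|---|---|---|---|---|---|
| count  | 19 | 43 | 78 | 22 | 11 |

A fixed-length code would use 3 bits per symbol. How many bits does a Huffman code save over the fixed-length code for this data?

169

Fixed-length: 3 bits × 173 symbols = 519 bits.
Huffman merges:
be(11) + ka(19) → 30
ze(22) + 30 → 52
th(43) + 52 → 95
et(78) + 95 → 173
Huffman total = 30 + 52 + 95 + 173 = 350 bits.
Saving = 519 − 350 = 169 bits.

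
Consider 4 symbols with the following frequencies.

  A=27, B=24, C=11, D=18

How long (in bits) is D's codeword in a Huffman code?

Huffman merges, smallest pair first:
merge C(11) and D(18): 29
merge B(24) and A(27): 51
merge 29 and 51: 80
D sits 2 levels below the root, so its codeword is 2 bits.

2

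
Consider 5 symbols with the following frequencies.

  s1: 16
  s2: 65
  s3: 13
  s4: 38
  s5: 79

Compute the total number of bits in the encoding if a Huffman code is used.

439

Build the Huffman tree bottom-up:
combine s3(13), s1(16) → 29
combine 29, s4(38) → 67
combine s2(65), 67 → 132
combine s5(79), 132 → 211
Each symbol's bit-cost is frequency × depth; summing gives 439 bits (equivalently 29 + 67 + 132 + 211).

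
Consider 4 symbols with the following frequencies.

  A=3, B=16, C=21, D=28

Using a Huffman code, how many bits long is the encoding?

127

Greedily combine the two least-frequent nodes:
A(3) + B(16) → 19
19 + C(21) → 40
D(28) + 40 → 68
The encoded length is the sum of every internal node's weight: 19 + 40 + 68 = 127 bits.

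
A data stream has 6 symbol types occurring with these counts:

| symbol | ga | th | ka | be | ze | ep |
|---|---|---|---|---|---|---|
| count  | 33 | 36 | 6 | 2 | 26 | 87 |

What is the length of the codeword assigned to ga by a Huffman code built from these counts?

3

Repeatedly merge the two smallest:
be(2) + ka(6) → 8
8 + ze(26) → 34
ga(33) + 34 → 67
th(36) + 67 → 103
ep(87) + 103 → 190
The subtree containing ga is merged 3 times, so code length = 3.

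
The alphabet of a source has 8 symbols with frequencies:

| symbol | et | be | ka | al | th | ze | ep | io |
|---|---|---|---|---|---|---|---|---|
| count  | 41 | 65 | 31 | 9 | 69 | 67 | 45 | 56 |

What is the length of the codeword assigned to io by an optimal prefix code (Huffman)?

Build the tree from the bottom:
merge al(9) and ka(31): 40
merge 40 and et(41): 81
merge ep(45) and io(56): 101
merge be(65) and ze(67): 132
merge th(69) and 81: 150
merge 101 and 132: 233
merge 150 and 233: 383
io sits 3 levels below the root, so its codeword is 3 bits.

3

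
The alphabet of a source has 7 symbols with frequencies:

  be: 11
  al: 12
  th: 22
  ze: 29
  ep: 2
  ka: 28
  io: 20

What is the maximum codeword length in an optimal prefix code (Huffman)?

Merge the two lowest-weight nodes at each step:
combine ep(2), be(11) → 13
combine al(12), 13 → 25
combine io(20), th(22) → 42
combine 25, ka(28) → 53
combine ze(29), 42 → 71
combine 53, 71 → 124
Maximum depth reached is 4.

4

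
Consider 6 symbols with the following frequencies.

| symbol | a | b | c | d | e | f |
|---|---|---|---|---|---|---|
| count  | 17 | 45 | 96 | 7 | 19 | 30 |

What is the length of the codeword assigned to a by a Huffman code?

Repeatedly merge the two smallest:
merge d(7) and a(17): 24
merge e(19) and 24: 43
merge f(30) and 43: 73
merge b(45) and 73: 118
merge c(96) and 118: 214
The subtree containing a is merged 5 times, so code length = 5.

5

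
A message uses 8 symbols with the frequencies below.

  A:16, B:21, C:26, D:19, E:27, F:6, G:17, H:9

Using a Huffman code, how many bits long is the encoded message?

Merge the two smallest weights repeatedly:
F(6) + H(9) → 15
15 + A(16) → 31
G(17) + D(19) → 36
B(21) + C(26) → 47
E(27) + 31 → 58
36 + 47 → 83
58 + 83 → 141
The encoded length is the sum of every internal node's weight: 15 + 31 + 36 + 47 + 58 + 83 + 141 = 411 bits.

411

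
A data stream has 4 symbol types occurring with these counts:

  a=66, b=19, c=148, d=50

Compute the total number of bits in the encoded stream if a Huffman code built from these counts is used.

Greedily combine the two least-frequent nodes:
merge b(19) and d(50): 69
merge a(66) and 69: 135
merge 135 and c(148): 283
Total encoded bits = sum of merged weights = 69 + 135 + 283 = 487.

487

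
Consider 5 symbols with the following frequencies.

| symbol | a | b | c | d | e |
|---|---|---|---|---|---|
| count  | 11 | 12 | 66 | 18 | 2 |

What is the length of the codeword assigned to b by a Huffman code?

Huffman merges, smallest pair first:
e(2) + a(11) → 13
b(12) + 13 → 25
d(18) + 25 → 43
43 + c(66) → 109
b's leaf is at depth 3, giving a 3-bit codeword.

3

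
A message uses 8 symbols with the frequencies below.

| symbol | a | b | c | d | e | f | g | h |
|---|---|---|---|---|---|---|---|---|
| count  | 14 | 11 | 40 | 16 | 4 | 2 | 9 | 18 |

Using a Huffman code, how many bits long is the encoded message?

Greedily combine the two least-frequent nodes:
combine f(2), e(4) → 6
combine 6, g(9) → 15
combine b(11), a(14) → 25
combine 15, d(16) → 31
combine h(18), 25 → 43
combine 31, c(40) → 71
combine 43, 71 → 114
Total encoded bits = sum of merged weights = 6 + 15 + 25 + 31 + 43 + 71 + 114 = 305.

305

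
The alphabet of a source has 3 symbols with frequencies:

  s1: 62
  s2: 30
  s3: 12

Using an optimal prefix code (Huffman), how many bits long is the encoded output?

Greedily combine the two least-frequent nodes:
merge s3(12) and s2(30): 42
merge 42 and s1(62): 104
Each symbol's bit-cost is frequency × depth; summing gives 146 bits (equivalently 42 + 104).

146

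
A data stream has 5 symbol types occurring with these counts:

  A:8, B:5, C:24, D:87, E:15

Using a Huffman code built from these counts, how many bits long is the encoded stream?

Merge the two smallest weights repeatedly:
merge B(5) and A(8): 13
merge 13 and E(15): 28
merge C(24) and 28: 52
merge 52 and D(87): 139
The encoded length is the sum of every internal node's weight: 13 + 28 + 52 + 139 = 232 bits.

232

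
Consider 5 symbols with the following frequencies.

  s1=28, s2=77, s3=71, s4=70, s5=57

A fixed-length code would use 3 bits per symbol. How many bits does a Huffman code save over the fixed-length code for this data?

218

Fixed-length: 3 bits × 303 symbols = 909 bits.
Huffman merges:
combine s1(28), s5(57) → 85
combine s4(70), s3(71) → 141
combine s2(77), 85 → 162
combine 141, 162 → 303
Huffman total = 85 + 141 + 162 + 303 = 691 bits.
Saving = 909 − 691 = 218 bits.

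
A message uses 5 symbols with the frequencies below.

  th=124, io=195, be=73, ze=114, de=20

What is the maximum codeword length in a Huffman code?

3

Merge the two lowest-weight nodes at each step:
de(20) + be(73) → 93
93 + ze(114) → 207
th(124) + io(195) → 319
207 + 319 → 526
The first pair merged (de, be) ends up deepest, at depth 3.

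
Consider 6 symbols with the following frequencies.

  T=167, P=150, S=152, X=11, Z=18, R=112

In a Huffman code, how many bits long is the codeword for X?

Build the tree from the bottom:
combine X(11), Z(18) → 29
combine 29, R(112) → 141
combine 141, P(150) → 291
combine S(152), T(167) → 319
combine 291, 319 → 610
The subtree containing X is merged 4 times, so code length = 4.

4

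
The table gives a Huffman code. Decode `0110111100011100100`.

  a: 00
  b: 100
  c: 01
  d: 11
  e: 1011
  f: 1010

Read left to right; each codeword is recognised as soon as it completes (prefix code):
  01→c | 1011→e | 11→d | 00→a | 01→c | 11→d | 00→a | 100→b
Decoded message: cedacdab

cedacdab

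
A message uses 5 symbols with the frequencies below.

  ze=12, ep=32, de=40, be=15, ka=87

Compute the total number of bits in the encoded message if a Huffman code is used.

371

Build the Huffman tree bottom-up:
merge ze(12) and be(15): 27
merge 27 and ep(32): 59
merge de(40) and 59: 99
merge ka(87) and 99: 186
The encoded length is the sum of every internal node's weight: 27 + 59 + 99 + 186 = 371 bits.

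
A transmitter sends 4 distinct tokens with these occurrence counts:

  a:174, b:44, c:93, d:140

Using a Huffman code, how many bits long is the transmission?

865

Build the Huffman tree bottom-up:
merge b(44) and c(93): 137
merge 137 and d(140): 277
merge a(174) and 277: 451
The encoded length is the sum of every internal node's weight: 137 + 277 + 451 = 865 bits.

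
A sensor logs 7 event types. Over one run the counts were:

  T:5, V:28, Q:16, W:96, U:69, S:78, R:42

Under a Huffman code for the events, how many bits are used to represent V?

4

Huffman merges, smallest pair first:
T(5) + Q(16) → 21
21 + V(28) → 49
R(42) + 49 → 91
U(69) + S(78) → 147
91 + W(96) → 187
147 + 187 → 334
V sits 4 levels below the root, so its codeword is 4 bits.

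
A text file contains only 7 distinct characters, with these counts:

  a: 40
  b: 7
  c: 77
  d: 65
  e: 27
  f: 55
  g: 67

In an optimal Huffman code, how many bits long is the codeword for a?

Huffman merges, smallest pair first:
merge b(7) and e(27): 34
merge 34 and a(40): 74
merge f(55) and d(65): 120
merge g(67) and 74: 141
merge c(77) and 120: 197
merge 141 and 197: 338
a's leaf is at depth 3, giving a 3-bit codeword.

3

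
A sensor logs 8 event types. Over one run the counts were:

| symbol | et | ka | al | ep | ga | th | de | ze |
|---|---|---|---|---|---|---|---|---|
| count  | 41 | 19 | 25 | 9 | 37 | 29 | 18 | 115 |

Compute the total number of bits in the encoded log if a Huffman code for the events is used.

776

Merge the two smallest weights repeatedly:
ep(9) + de(18) → 27
ka(19) + al(25) → 44
27 + th(29) → 56
ga(37) + et(41) → 78
44 + 56 → 100
78 + 100 → 178
ze(115) + 178 → 293
The encoded length is the sum of every internal node's weight: 27 + 44 + 56 + 78 + 100 + 178 + 293 = 776 bits.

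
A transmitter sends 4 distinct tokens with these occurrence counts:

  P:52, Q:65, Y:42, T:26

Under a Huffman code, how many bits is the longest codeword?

2

Merge the two lowest-weight nodes at each step:
combine T(26), Y(42) → 68
combine P(52), Q(65) → 117
combine 68, 117 → 185
Maximum depth reached is 2.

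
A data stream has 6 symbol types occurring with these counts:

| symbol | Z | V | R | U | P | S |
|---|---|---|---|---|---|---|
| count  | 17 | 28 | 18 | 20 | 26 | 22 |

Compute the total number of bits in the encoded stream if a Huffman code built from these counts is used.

339

Greedily combine the two least-frequent nodes:
Z(17) + R(18) → 35
U(20) + S(22) → 42
P(26) + V(28) → 54
35 + 42 → 77
54 + 77 → 131
Each symbol's bit-cost is frequency × depth; summing gives 339 bits (equivalently 35 + 42 + 54 + 77 + 131).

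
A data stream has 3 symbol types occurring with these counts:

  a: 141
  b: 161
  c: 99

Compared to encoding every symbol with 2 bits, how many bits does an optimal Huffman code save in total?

Fixed-length: 2 bits × 401 symbols = 802 bits.
Huffman merges:
combine c(99), a(141) → 240
combine b(161), 240 → 401
Huffman total = 240 + 401 = 641 bits.
Saving = 802 − 641 = 161 bits.

161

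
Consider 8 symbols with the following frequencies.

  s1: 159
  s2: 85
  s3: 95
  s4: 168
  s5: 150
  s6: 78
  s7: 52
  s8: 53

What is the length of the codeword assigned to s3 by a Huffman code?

3

Huffman merges, smallest pair first:
s7(52) + s8(53) → 105
s6(78) + s2(85) → 163
s3(95) + 105 → 200
s5(150) + s1(159) → 309
163 + s4(168) → 331
200 + 309 → 509
331 + 509 → 840
The subtree containing s3 is merged 3 times, so code length = 3.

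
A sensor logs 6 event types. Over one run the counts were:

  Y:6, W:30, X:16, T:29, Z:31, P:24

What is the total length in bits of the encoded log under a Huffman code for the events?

Greedily combine the two least-frequent nodes:
combine Y(6), X(16) → 22
combine 22, P(24) → 46
combine T(29), W(30) → 59
combine Z(31), 46 → 77
combine 59, 77 → 136
Each symbol's bit-cost is frequency × depth; summing gives 340 bits (equivalently 22 + 46 + 59 + 77 + 136).

340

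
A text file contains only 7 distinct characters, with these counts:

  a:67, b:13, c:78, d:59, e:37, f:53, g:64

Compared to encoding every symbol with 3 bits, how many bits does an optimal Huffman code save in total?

95

Fixed-length: 3 bits × 371 symbols = 1113 bits.
Huffman merges:
merge b(13) and e(37): 50
merge 50 and f(53): 103
merge d(59) and g(64): 123
merge a(67) and c(78): 145
merge 103 and 123: 226
merge 145 and 226: 371
Huffman total = 50 + 103 + 123 + 145 + 226 + 371 = 1018 bits.
Saving = 1113 − 1018 = 95 bits.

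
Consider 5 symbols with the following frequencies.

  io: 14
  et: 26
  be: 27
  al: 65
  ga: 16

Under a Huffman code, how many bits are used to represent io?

3

Build the tree from the bottom:
io(14) + ga(16) → 30
et(26) + be(27) → 53
30 + 53 → 83
al(65) + 83 → 148
io's leaf is at depth 3, giving a 3-bit codeword.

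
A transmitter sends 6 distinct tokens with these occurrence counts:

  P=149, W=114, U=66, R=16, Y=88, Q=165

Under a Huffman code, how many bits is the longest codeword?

4

Merge the two lowest-weight nodes at each step:
merge R(16) and U(66): 82
merge 82 and Y(88): 170
merge W(114) and P(149): 263
merge Q(165) and 170: 335
merge 263 and 335: 598
The first pair merged (R, U) ends up deepest, at depth 4.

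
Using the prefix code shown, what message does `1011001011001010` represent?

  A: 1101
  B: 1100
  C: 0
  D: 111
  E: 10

EBEBEE

Read left to right; each codeword is recognised as soon as it completes (prefix code):
  10→E | 1100→B | 10→E | 1100→B | 10→E | 10→E
Decoded message: EBEBEE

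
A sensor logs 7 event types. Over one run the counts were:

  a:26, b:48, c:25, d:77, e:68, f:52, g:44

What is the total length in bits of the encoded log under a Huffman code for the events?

Greedily combine the two least-frequent nodes:
combine c(25), a(26) → 51
combine g(44), b(48) → 92
combine 51, f(52) → 103
combine e(68), d(77) → 145
combine 92, 103 → 195
combine 145, 195 → 340
The encoded length is the sum of every internal node's weight: 51 + 92 + 103 + 145 + 195 + 340 = 926 bits.

926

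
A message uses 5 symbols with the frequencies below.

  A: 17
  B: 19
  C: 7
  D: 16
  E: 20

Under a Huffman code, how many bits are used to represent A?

Build the tree from the bottom:
merge C(7) and D(16): 23
merge A(17) and B(19): 36
merge E(20) and 23: 43
merge 36 and 43: 79
The subtree containing A is merged 2 times, so code length = 2.

2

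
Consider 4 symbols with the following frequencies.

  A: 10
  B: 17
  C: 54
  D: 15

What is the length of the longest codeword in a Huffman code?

Merge the two lowest-weight nodes at each step:
A(10) + D(15) → 25
B(17) + 25 → 42
42 + C(54) → 96
Maximum depth reached is 3.

3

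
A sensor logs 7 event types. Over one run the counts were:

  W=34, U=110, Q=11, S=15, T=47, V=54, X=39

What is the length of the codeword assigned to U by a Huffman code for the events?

Build the tree from the bottom:
merge Q(11) and S(15): 26
merge 26 and W(34): 60
merge X(39) and T(47): 86
merge V(54) and 60: 114
merge 86 and U(110): 196
merge 114 and 196: 310
U's leaf is at depth 2, giving a 2-bit codeword.

2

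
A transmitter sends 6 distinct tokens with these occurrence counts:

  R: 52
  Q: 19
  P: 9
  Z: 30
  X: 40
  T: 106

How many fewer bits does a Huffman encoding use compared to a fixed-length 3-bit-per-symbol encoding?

Fixed-length: 3 bits × 256 symbols = 768 bits.
Huffman merges:
combine P(9), Q(19) → 28
combine 28, Z(30) → 58
combine X(40), R(52) → 92
combine 58, 92 → 150
combine T(106), 150 → 256
Huffman total = 28 + 58 + 92 + 150 + 256 = 584 bits.
Saving = 768 − 584 = 184 bits.

184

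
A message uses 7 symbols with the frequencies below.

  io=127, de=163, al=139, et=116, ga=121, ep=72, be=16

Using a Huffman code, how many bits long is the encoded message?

Greedily combine the two least-frequent nodes:
combine be(16), ep(72) → 88
combine 88, et(116) → 204
combine ga(121), io(127) → 248
combine al(139), de(163) → 302
combine 204, 248 → 452
combine 302, 452 → 754
Each symbol's bit-cost is frequency × depth; summing gives 2048 bits (equivalently 88 + 204 + 248 + 302 + 452 + 754).

2048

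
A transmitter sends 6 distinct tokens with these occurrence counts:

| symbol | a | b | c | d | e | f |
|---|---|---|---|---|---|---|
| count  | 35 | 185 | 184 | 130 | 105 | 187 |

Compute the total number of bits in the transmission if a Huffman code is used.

Build the Huffman tree bottom-up:
combine a(35), e(105) → 140
combine d(130), 140 → 270
combine c(184), b(185) → 369
combine f(187), 270 → 457
combine 369, 457 → 826
Each symbol's bit-cost is frequency × depth; summing gives 2062 bits (equivalently 140 + 270 + 369 + 457 + 826).

2062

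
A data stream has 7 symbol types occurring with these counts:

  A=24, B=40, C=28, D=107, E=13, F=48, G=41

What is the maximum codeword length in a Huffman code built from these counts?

4

Merge the two lowest-weight nodes at each step:
combine E(13), A(24) → 37
combine C(28), 37 → 65
combine B(40), G(41) → 81
combine F(48), 65 → 113
combine 81, D(107) → 188
combine 113, 188 → 301
Maximum depth reached is 4.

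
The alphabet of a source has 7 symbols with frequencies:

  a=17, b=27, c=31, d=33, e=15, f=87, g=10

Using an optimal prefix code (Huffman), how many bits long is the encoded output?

553

Greedily combine the two least-frequent nodes:
merge g(10) and e(15): 25
merge a(17) and 25: 42
merge b(27) and c(31): 58
merge d(33) and 42: 75
merge 58 and 75: 133
merge f(87) and 133: 220
The encoded length is the sum of every internal node's weight: 25 + 42 + 58 + 75 + 133 + 220 = 553 bits.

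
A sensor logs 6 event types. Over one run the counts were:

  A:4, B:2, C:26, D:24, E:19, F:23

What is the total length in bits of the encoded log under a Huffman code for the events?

227

Greedily combine the two least-frequent nodes:
combine B(2), A(4) → 6
combine 6, E(19) → 25
combine F(23), D(24) → 47
combine 25, C(26) → 51
combine 47, 51 → 98
The encoded length is the sum of every internal node's weight: 6 + 25 + 47 + 51 + 98 = 227 bits.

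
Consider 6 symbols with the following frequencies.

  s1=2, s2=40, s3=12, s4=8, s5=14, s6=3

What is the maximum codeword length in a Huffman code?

5

Merge the two lowest-weight nodes at each step:
s1(2) + s6(3) → 5
5 + s4(8) → 13
s3(12) + 13 → 25
s5(14) + 25 → 39
39 + s2(40) → 79
The rarest symbols sit at the bottom; the longest codeword is 5 bits.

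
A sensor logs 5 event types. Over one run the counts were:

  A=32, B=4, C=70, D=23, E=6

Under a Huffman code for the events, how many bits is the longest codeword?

4

Merge the two lowest-weight nodes at each step:
B(4) + E(6) → 10
10 + D(23) → 33
A(32) + 33 → 65
65 + C(70) → 135
The rarest symbols sit at the bottom; the longest codeword is 4 bits.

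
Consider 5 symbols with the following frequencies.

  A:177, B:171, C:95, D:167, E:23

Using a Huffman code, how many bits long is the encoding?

1384

Greedily combine the two least-frequent nodes:
E(23) + C(95) → 118
118 + D(167) → 285
B(171) + A(177) → 348
285 + 348 → 633
Total encoded bits = sum of merged weights = 118 + 285 + 348 + 633 = 1384.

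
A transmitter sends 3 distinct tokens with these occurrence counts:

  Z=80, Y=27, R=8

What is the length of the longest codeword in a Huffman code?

2

Merge the two lowest-weight nodes at each step:
combine R(8), Y(27) → 35
combine 35, Z(80) → 115
The first pair merged (R, Y) ends up deepest, at depth 2.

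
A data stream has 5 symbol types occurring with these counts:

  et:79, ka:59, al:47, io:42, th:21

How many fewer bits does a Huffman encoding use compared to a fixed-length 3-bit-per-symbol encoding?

185

Fixed-length: 3 bits × 248 symbols = 744 bits.
Huffman merges:
th(21) + io(42) → 63
al(47) + ka(59) → 106
63 + et(79) → 142
106 + 142 → 248
Huffman total = 63 + 106 + 142 + 248 = 559 bits.
Saving = 744 − 559 = 185 bits.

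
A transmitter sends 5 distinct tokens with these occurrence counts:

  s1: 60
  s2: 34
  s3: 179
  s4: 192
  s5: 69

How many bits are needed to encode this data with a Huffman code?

1133

Merge the two smallest weights repeatedly:
merge s2(34) and s1(60): 94
merge s5(69) and 94: 163
merge 163 and s3(179): 342
merge s4(192) and 342: 534
The encoded length is the sum of every internal node's weight: 94 + 163 + 342 + 534 = 1133 bits.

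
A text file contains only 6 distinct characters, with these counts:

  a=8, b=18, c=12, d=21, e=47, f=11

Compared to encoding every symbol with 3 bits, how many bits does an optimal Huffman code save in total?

Fixed-length: 3 bits × 117 symbols = 351 bits.
Huffman merges:
combine a(8), f(11) → 19
combine c(12), b(18) → 30
combine 19, d(21) → 40
combine 30, 40 → 70
combine e(47), 70 → 117
Huffman total = 19 + 30 + 40 + 70 + 117 = 276 bits.
Saving = 351 − 276 = 75 bits.

75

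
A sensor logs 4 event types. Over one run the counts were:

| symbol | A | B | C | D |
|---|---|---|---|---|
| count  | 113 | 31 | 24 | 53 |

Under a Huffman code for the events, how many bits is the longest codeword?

3

Merge the two lowest-weight nodes at each step:
merge C(24) and B(31): 55
merge D(53) and 55: 108
merge 108 and A(113): 221
The first pair merged (C, B) ends up deepest, at depth 3.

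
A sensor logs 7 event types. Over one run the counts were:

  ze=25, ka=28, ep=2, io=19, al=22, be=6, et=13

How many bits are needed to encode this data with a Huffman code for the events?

299

Build the Huffman tree bottom-up:
combine ep(2), be(6) → 8
combine 8, et(13) → 21
combine io(19), 21 → 40
combine al(22), ze(25) → 47
combine ka(28), 40 → 68
combine 47, 68 → 115
Each symbol's bit-cost is frequency × depth; summing gives 299 bits (equivalently 8 + 21 + 40 + 47 + 68 + 115).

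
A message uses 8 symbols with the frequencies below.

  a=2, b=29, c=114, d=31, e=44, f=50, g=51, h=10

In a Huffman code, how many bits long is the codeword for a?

Build the tree from the bottom:
a(2) + h(10) → 12
12 + b(29) → 41
d(31) + 41 → 72
e(44) + f(50) → 94
g(51) + 72 → 123
94 + c(114) → 208
123 + 208 → 331
a's leaf is at depth 5, giving a 5-bit codeword.

5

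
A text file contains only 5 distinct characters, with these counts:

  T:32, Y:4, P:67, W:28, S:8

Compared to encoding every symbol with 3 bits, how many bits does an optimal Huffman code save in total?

154

Fixed-length: 3 bits × 139 symbols = 417 bits.
Huffman merges:
merge Y(4) and S(8): 12
merge 12 and W(28): 40
merge T(32) and 40: 72
merge P(67) and 72: 139
Huffman total = 12 + 40 + 72 + 139 = 263 bits.
Saving = 417 − 263 = 154 bits.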